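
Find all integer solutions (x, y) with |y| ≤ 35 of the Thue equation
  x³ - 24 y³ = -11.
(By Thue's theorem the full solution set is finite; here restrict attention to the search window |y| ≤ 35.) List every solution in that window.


The equation is x³ - 24y³ = -11. For fixed y, x³ = 24·y³ − 11, so a solution requires the RHS to be a perfect cube.
Strategy: iterate y from -35 to 35, compute RHS = 24·y³ − 11, and check whether it is a (positive or negative) perfect cube.
Check small values of y:
  y = 0: RHS = -11 is not a perfect cube.
  y = 1: RHS = 13 is not a perfect cube.
  y = -1: RHS = -35 is not a perfect cube.
  y = 2: RHS = 181 is not a perfect cube.
  y = -2: RHS = -203 is not a perfect cube.
  y = 3: RHS = 637 is not a perfect cube.
  y = -3: RHS = -659 is not a perfect cube.
Continuing the search up to |y| = 35 finds no solutions either.
No (x, y) in the scanned range satisfies the equation.

No integer solutions with |y| ≤ 35.


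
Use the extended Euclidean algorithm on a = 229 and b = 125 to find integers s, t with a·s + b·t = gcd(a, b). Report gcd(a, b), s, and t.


Euclidean algorithm on (229, 125) — divide until remainder is 0:
  229 = 1 · 125 + 104
  125 = 1 · 104 + 21
  104 = 4 · 21 + 20
  21 = 1 · 20 + 1
  20 = 20 · 1 + 0
gcd(229, 125) = 1.
Track Bezout coefficients alongside the remainders: start with r₀ = 229 = a·1 + b·0 (s = 1, t = 0) and r₁ = 125 = a·0 + b·1 (s = 0, t = 1); each new remainder r_{k+1} = r_{k-1} − q_k·r_k inherits s_{k+1} = s_{k-1} − q_k·s_k, t_{k+1} = t_{k-1} − q_k·t_k, so r_k = a·s_k + b·t_k at every step:
  q = 1: r = 104, s = 1 − 1·0 = 1, t = 0 − 1·1 = -1  (check: 229·1 + 125·(-1) = 104)
  q = 1: r = 21, s = 0 − 1·1 = -1, t = 1 − 1·(-1) = 2  (check: 229·(-1) + 125·2 = 21)
  q = 4: r = 20, s = 1 − 4·(-1) = 5, t = -1 − 4·2 = -9  (check: 229·5 + 125·(-9) = 20)
  q = 1: r = 1, s = -1 − 1·5 = -6, t = 2 − 1·(-9) = 11  (check: 229·(-6) + 125·11 = 1)
The row with r = 1 (the gcd) gives the Bezout coefficients s = -6, t = 11.
Result: 229 · (-6) + 125 · (11) = 1.

gcd(229, 125) = 1; s = -6, t = 11 (check: 229·(-6) + 125·11 = 1).


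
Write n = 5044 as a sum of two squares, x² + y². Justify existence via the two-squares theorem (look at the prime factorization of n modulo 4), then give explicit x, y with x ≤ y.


Step 1: Factor n = 5044 = 2^2 · 13 · 97.
Step 2: Check the mod-4 condition on each prime factor: 2 = 2 (special); 13 ≡ 1 (mod 4), exponent 1; 97 ≡ 1 (mod 4), exponent 1.
All primes ≡ 3 (mod 4) appear to even exponent (or don't appear), so by the two-squares theorem n IS expressible as a sum of two squares.
Step 3: Build a representation. Group n = k² · m with k = 2 and m = 13 · 97 = 1261 (a product of primes ≡ 1 (mod 4)); a representation of m scales to one of n via (k·x)² + (k·y)² = k²(x² + y²). Each prime p ≡ 1 (mod 4) is itself a sum of two squares; find a² by testing p − a² for a perfect square:
  13: 13 − 1² = 12, 13 − 2² = 9 = 3² ⇒ 13 = 2² + 3².
  97: 97 − 1² = 96, 97 − 2² = 93, 97 − 3² = 88, 97 − 4² = 81 = 9² ⇒ 97 = 4² + 9².
  Combine using the Brahmagupta–Fibonacci identity (a² + b²)(c² + d²) = (ac − bd)² + (ad + bc)² = (ac + bd)² + (ad − bc)²:
  13 · 97 = 1261: from (2² + 3²)(4² + 9²), take (2·4 − 3·9, 2·9 + 3·4) = (8 − 27, 18 + 12) = (-19, 30); dropping signs (only squares matter) gives (19, 30); check 19² + 30² = 361 + 900 = 1261 ✓.
  Scale by k = 2: (2·19, 2·30) = (38, 60).
Step 4: Order so x ≤ y and verify: 38² + 60² = 1444 + 3600 = 5044 = n. ✓

n = 5044 = 38² + 60² (one valid representation with x ≤ y).


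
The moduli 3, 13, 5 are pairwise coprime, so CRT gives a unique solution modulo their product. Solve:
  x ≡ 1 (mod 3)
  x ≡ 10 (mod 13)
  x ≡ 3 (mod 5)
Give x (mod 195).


Moduli 3, 13, 5 are pairwise coprime; by CRT there is a unique solution modulo M = 3 · 13 · 5 = 195.
Solve pairwise, accumulating the modulus:
  Start with x ≡ 1 (mod 3).
  Combine with x ≡ 10 (mod 13): since gcd(3, 13) = 1, we get a unique residue mod 39.
    Write x = 1 + 3·t and substitute into x ≡ 10 (mod 13): 3·t ≡ 10 − 1 = 9 (mod 13).
    The inverse of 3 mod 13 is 9 (since 3·9 = 27 = 2·13 + 1), so t ≡ 9·9 = 81 ≡ 3 (mod 13).
    Then x = 1 + 3·3 = 10, valid modulo lcm(3, 13) = 39: x ≡ 10 (mod 39).
  Combine with x ≡ 3 (mod 5): since gcd(39, 5) = 1, we get a unique residue mod 195.
    Write x = 10 + 39·t and substitute into x ≡ 3 (mod 5): 39·t ≡ 3 − 10 = -7 (mod 5).
    Reduce coefficients mod 5: 4·t ≡ 3 (mod 5).
    The inverse of 4 mod 5 is 4 (since 4·4 = 16 = 3·5 + 1), so t ≡ 4·3 = 12 ≡ 2 (mod 5).
    Then x = 10 + 39·2 = 88, valid modulo lcm(39, 5) = 195: x ≡ 88 (mod 195).
Verify: 88 mod 3 = 1 ✓, 88 mod 13 = 10 ✓, 88 mod 5 = 3 ✓.

x ≡ 88 (mod 195).


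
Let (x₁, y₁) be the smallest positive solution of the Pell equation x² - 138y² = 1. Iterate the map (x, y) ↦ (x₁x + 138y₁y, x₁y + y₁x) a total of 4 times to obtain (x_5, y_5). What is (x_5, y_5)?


Step 1: Find the fundamental solution (x₁, y₁) of x² - 138y² = 1.
  Expand √138 as a continued fraction. a₀ = ⌊√138⌋ = 11; iterate m_{k+1} = d_k·a_k − m_k, d_{k+1} = (138 − m_{k+1}²)/d_k, a_{k+1} = ⌊(a₀ + m_{k+1})/d_{k+1}⌋ (starting m₀ = 0, d₀ = 1), with convergents p_k = a_k·p_{k-1} + p_{k-2}, q_k = a_k·q_{k-1} + q_{k-2} (p₋₁ = 1, q₋₁ = 0):
  k = 0: a₀ = 11; p₀/q₀ = 11/1; p₀² − 138·q₀² = 121 − 138 = -17.
  k = 1: m = 11, d = 17, a = ⌊(11 + 11)/17⌋ = 1; p/q = (1·11 + 1)/(1·1 + 0) = 12/1; p² − 138·q² = 144 − 138 = 6.
  k = 2: m = 6, d = 6, a = ⌊(11 + 6)/6⌋ = 2; p/q = (2·12 + 11)/(2·1 + 1) = 35/3; p² − 138·q² = 1225 − 1242 = -17.
  k = 3: m = 6, d = 17, a = ⌊(11 + 6)/17⌋ = 1; p/q = (1·35 + 12)/(1·3 + 1) = 47/4; p² − 138·q² = 2209 − 2208 = 1.
  The first convergent with p² − 138·q² = 1 gives the fundamental solution (x₁, y₁) = (47, 4).
Step 2: Apply the recurrence (x_{n+1}, y_{n+1}) = (x₁x_n + 138y₁y_n, x₁y_n + y₁x_n) repeatedly.
  From (x_1, y_1) = (47, 4): x_2 = 47·47 + 138·4·4 = 4417; y_2 = 47·4 + 4·47 = 376.
  From (x_2, y_2) = (4417, 376): x_3 = 47·4417 + 138·4·376 = 415151; y_3 = 47·376 + 4·4417 = 35340.
  From (x_3, y_3) = (415151, 35340): x_4 = 47·415151 + 138·4·35340 = 39019777; y_4 = 47·35340 + 4·415151 = 3321584.
  From (x_4, y_4) = (39019777, 3321584): x_5 = 47·39019777 + 138·4·3321584 = 3667443887; y_5 = 47·3321584 + 4·39019777 = 312193556.
Step 3: Verify x_5² - 138·y_5² = 13450144664293668769 - 13450144664293668768 = 1 (should be 1). ✓

(x_1, y_1) = (47, 4); (x_5, y_5) = (3667443887, 312193556).


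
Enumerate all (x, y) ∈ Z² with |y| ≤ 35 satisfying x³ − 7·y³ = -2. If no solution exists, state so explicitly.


The equation is x³ - 7y³ = -2. For fixed y, x³ = 7·y³ − 2, so a solution requires the RHS to be a perfect cube.
Strategy: iterate y from -35 to 35, compute RHS = 7·y³ − 2, and check whether it is a (positive or negative) perfect cube.
Check small values of y:
  y = 0: RHS = -2 is not a perfect cube.
  y = 1: RHS = 5 is not a perfect cube.
  y = -1: RHS = -9 is not a perfect cube.
  y = 2: RHS = 54 is not a perfect cube.
  y = -2: RHS = -58 is not a perfect cube.
  y = 3: RHS = 187 is not a perfect cube.
  y = -3: RHS = -191 is not a perfect cube.
Continuing the search up to |y| = 35 finds no solutions either.
No (x, y) in the scanned range satisfies the equation.

No integer solutions with |y| ≤ 35.


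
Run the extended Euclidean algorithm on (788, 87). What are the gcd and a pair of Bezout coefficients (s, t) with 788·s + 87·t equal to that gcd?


Euclidean algorithm on (788, 87) — divide until remainder is 0:
  788 = 9 · 87 + 5
  87 = 17 · 5 + 2
  5 = 2 · 2 + 1
  2 = 2 · 1 + 0
gcd(788, 87) = 1.
Track Bezout coefficients alongside the remainders: start with r₀ = 788 = a·1 + b·0 (s = 1, t = 0) and r₁ = 87 = a·0 + b·1 (s = 0, t = 1); each new remainder r_{k+1} = r_{k-1} − q_k·r_k inherits s_{k+1} = s_{k-1} − q_k·s_k, t_{k+1} = t_{k-1} − q_k·t_k, so r_k = a·s_k + b·t_k at every step:
  q = 9: r = 5, s = 1 − 9·0 = 1, t = 0 − 9·1 = -9  (check: 788·1 + 87·(-9) = 5)
  q = 17: r = 2, s = 0 − 17·1 = -17, t = 1 − 17·(-9) = 154  (check: 788·(-17) + 87·154 = 2)
  q = 2: r = 1, s = 1 − 2·(-17) = 35, t = -9 − 2·154 = -317  (check: 788·35 + 87·(-317) = 1)
The row with r = 1 (the gcd) gives the Bezout coefficients s = 35, t = -317.
Result: 788 · (35) + 87 · (-317) = 1.

gcd(788, 87) = 1; s = 35, t = -317 (check: 788·35 + 87·(-317) = 1).


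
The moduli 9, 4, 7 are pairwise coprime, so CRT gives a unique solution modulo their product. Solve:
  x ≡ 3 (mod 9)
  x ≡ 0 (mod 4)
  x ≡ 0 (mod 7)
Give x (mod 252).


Moduli 9, 4, 7 are pairwise coprime; by CRT there is a unique solution modulo M = 9 · 4 · 7 = 252.
Solve pairwise, accumulating the modulus:
  Start with x ≡ 3 (mod 9).
  Combine with x ≡ 0 (mod 4): since gcd(9, 4) = 1, we get a unique residue mod 36.
    Write x = 3 + 9·t and substitute into x ≡ 0 (mod 4): 9·t ≡ 0 − 3 = -3 (mod 4).
    Reduce coefficients mod 4: 1·t ≡ 1 (mod 4).
    So t ≡ 1 (mod 4).
    Then x = 3 + 9·1 = 12, valid modulo lcm(9, 4) = 36: x ≡ 12 (mod 36).
  Combine with x ≡ 0 (mod 7): since gcd(36, 7) = 1, we get a unique residue mod 252.
    Write x = 12 + 36·t and substitute into x ≡ 0 (mod 7): 36·t ≡ 0 − 12 = -12 (mod 7).
    Reduce coefficients mod 7: 1·t ≡ 2 (mod 7).
    So t ≡ 2 (mod 7).
    Then x = 12 + 36·2 = 84, valid modulo lcm(36, 7) = 252: x ≡ 84 (mod 252).
Verify: 84 mod 9 = 3 ✓, 84 mod 4 = 0 ✓, 84 mod 7 = 0 ✓.

x ≡ 84 (mod 252).


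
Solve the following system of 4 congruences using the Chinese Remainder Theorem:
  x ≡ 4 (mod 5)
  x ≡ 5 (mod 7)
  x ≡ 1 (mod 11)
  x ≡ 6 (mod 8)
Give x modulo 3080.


Product of moduli M = 5 · 7 · 11 · 8 = 3080.
Merge one congruence at a time:
  Start: x ≡ 4 (mod 5).
  Combine with x ≡ 5 (mod 7); new modulus lcm = 35.
    Write x = 4 + 5·t and substitute into x ≡ 5 (mod 7): 5·t ≡ 5 − 4 = 1 (mod 7).
    The inverse of 5 mod 7 is 3 (since 5·3 = 15 = 2·7 + 1), so t ≡ 3·1 = 3 ≡ 3 (mod 7).
    Then x = 4 + 5·3 = 19, valid modulo lcm(5, 7) = 35: x ≡ 19 (mod 35).
  Combine with x ≡ 1 (mod 11); new modulus lcm = 385.
    Write x = 19 + 35·t and substitute into x ≡ 1 (mod 11): 35·t ≡ 1 − 19 = -18 (mod 11).
    Reduce coefficients mod 11: 2·t ≡ 4 (mod 11).
    The inverse of 2 mod 11 is 6 (since 2·6 = 12 = 1·11 + 1), so t ≡ 6·4 = 24 ≡ 2 (mod 11).
    Then x = 19 + 35·2 = 89, valid modulo lcm(35, 11) = 385: x ≡ 89 (mod 385).
  Combine with x ≡ 6 (mod 8); new modulus lcm = 3080.
    Write x = 89 + 385·t and substitute into x ≡ 6 (mod 8): 385·t ≡ 6 − 89 = -83 (mod 8).
    Reduce coefficients mod 8: 1·t ≡ 5 (mod 8).
    So t ≡ 5 (mod 8).
    Then x = 89 + 385·5 = 2014, valid modulo lcm(385, 8) = 3080: x ≡ 2014 (mod 3080).
Verify against each original: 2014 mod 5 = 4, 2014 mod 7 = 5, 2014 mod 11 = 1, 2014 mod 8 = 6.

x ≡ 2014 (mod 3080).


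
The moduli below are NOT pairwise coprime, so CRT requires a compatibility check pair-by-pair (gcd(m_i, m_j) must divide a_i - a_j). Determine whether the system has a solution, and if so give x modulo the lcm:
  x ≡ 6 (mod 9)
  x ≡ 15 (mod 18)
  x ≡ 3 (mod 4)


Moduli 9, 18, 4 are not pairwise coprime, so CRT works modulo lcm(m_i) when all pairwise compatibility conditions hold.
Pairwise compatibility: gcd(m_i, m_j) must divide a_i - a_j for every pair.
Merge one congruence at a time:
  Start: x ≡ 6 (mod 9).
  Combine with x ≡ 15 (mod 18): gcd(9, 18) = 9; 15 - 6 = 9, which IS divisible by 9, so compatible.
    Write x = 6 + 9·t and substitute into x ≡ 15 (mod 18): 9·t ≡ 15 − 6 = 9 (mod 18).
    Divide the congruence (and modulus) by g = 9: 1·t ≡ 1 (mod 2).
    So t ≡ 1 (mod 2).
    Then x = 6 + 9·1 = 15, valid modulo lcm(9, 18) = 18: x ≡ 15 (mod 18).
  Combine with x ≡ 3 (mod 4): gcd(18, 4) = 2; 3 - 15 = -12, which IS divisible by 2, so compatible.
    Write x = 15 + 18·t and substitute into x ≡ 3 (mod 4): 18·t ≡ 3 − 15 = -12 (mod 4).
    Divide the congruence (and modulus) by g = 2: 9·t ≡ -6 (mod 2).
    Reduce coefficients mod 2: 1·t ≡ 0 (mod 2).
    So t ≡ 0 (mod 2).
    Then x = 15 + 18·0 = 15, valid modulo lcm(18, 4) = 36: x ≡ 15 (mod 36).
Verify: 15 mod 9 = 6, 15 mod 18 = 15, 15 mod 4 = 3.

x ≡ 15 (mod 36).


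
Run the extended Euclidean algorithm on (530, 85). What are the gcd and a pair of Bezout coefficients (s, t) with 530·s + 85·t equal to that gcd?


Euclidean algorithm on (530, 85) — divide until remainder is 0:
  530 = 6 · 85 + 20
  85 = 4 · 20 + 5
  20 = 4 · 5 + 0
gcd(530, 85) = 5.
Track Bezout coefficients alongside the remainders: start with r₀ = 530 = a·1 + b·0 (s = 1, t = 0) and r₁ = 85 = a·0 + b·1 (s = 0, t = 1); each new remainder r_{k+1} = r_{k-1} − q_k·r_k inherits s_{k+1} = s_{k-1} − q_k·s_k, t_{k+1} = t_{k-1} − q_k·t_k, so r_k = a·s_k + b·t_k at every step:
  q = 6: r = 20, s = 1 − 6·0 = 1, t = 0 − 6·1 = -6  (check: 530·1 + 85·(-6) = 20)
  q = 4: r = 5, s = 0 − 4·1 = -4, t = 1 − 4·(-6) = 25  (check: 530·(-4) + 85·25 = 5)
The row with r = 5 (the gcd) gives the Bezout coefficients s = -4, t = 25.
Result: 530 · (-4) + 85 · (25) = 5.

gcd(530, 85) = 5; s = -4, t = 25 (check: 530·(-4) + 85·25 = 5).


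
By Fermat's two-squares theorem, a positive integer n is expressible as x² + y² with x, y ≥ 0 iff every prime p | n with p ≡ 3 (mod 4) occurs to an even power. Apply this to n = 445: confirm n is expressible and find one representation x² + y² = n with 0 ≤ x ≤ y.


Step 1: Factor n = 445 = 5 · 89.
Step 2: Check the mod-4 condition on each prime factor: 5 ≡ 1 (mod 4), exponent 1; 89 ≡ 1 (mod 4), exponent 1.
All primes ≡ 3 (mod 4) appear to even exponent (or don't appear), so by the two-squares theorem n IS expressible as a sum of two squares.
Step 3: Build a representation. Here n = 5 · 89 is a product of primes ≡ 1 (mod 4). Each prime p ≡ 1 (mod 4) is itself a sum of two squares; find a² by testing p − a² for a perfect square:
  5: 5 − 1² = 4 = 2² ⇒ 5 = 1² + 2².
  89: 89 − 1² = 88, 89 − 2² = 85, 89 − 3² = 80, 89 − 4² = 73, 89 − 5² = 64 = 8² ⇒ 89 = 5² + 8².
  Combine using the Brahmagupta–Fibonacci identity (a² + b²)(c² + d²) = (ac − bd)² + (ad + bc)² = (ac + bd)² + (ad − bc)²:
  5 · 89 = 445: from (1² + 2²)(5² + 8²), take (1·5 − 2·8, 1·8 + 2·5) = (5 − 16, 8 + 10) = (-11, 18); dropping signs (only squares matter) gives (11, 18); check 11² + 18² = 121 + 324 = 445 ✓.
Step 4: Order so x ≤ y and verify: 11² + 18² = 121 + 324 = 445 = n. ✓

n = 445 = 11² + 18² (one valid representation with x ≤ y).


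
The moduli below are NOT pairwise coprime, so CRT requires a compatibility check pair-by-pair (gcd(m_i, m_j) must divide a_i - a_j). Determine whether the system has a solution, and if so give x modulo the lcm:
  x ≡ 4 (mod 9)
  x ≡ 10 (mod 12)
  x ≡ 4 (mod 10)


Moduli 9, 12, 10 are not pairwise coprime, so CRT works modulo lcm(m_i) when all pairwise compatibility conditions hold.
Pairwise compatibility: gcd(m_i, m_j) must divide a_i - a_j for every pair.
Merge one congruence at a time:
  Start: x ≡ 4 (mod 9).
  Combine with x ≡ 10 (mod 12): gcd(9, 12) = 3; 10 - 4 = 6, which IS divisible by 3, so compatible.
    Write x = 4 + 9·t and substitute into x ≡ 10 (mod 12): 9·t ≡ 10 − 4 = 6 (mod 12).
    Divide the congruence (and modulus) by g = 3: 3·t ≡ 2 (mod 4).
    The inverse of 3 mod 4 is 3 (since 3·3 = 9 = 2·4 + 1), so t ≡ 3·2 = 6 ≡ 2 (mod 4).
    Then x = 4 + 9·2 = 22, valid modulo lcm(9, 12) = 36: x ≡ 22 (mod 36).
  Combine with x ≡ 4 (mod 10): gcd(36, 10) = 2; 4 - 22 = -18, which IS divisible by 2, so compatible.
    Write x = 22 + 36·t and substitute into x ≡ 4 (mod 10): 36·t ≡ 4 − 22 = -18 (mod 10).
    Divide the congruence (and modulus) by g = 2: 18·t ≡ -9 (mod 5).
    Reduce coefficients mod 5: 3·t ≡ 1 (mod 5).
    The inverse of 3 mod 5 is 2 (since 3·2 = 6 = 1·5 + 1), so t ≡ 2·1 = 2 ≡ 2 (mod 5).
    Then x = 22 + 36·2 = 94, valid modulo lcm(36, 10) = 180: x ≡ 94 (mod 180).
Verify: 94 mod 9 = 4, 94 mod 12 = 10, 94 mod 10 = 4.

x ≡ 94 (mod 180).


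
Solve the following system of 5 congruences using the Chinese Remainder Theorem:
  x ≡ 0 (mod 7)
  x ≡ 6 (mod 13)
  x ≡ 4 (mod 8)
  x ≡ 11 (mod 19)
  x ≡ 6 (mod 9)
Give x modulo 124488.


Product of moduli M = 7 · 13 · 8 · 19 · 9 = 124488.
Merge one congruence at a time:
  Start: x ≡ 0 (mod 7).
  Combine with x ≡ 6 (mod 13); new modulus lcm = 91.
    Write x = 0 + 7·t and substitute into x ≡ 6 (mod 13): 7·t ≡ 6 − 0 = 6 (mod 13).
    The inverse of 7 mod 13 is 2 (since 7·2 = 14 = 1·13 + 1), so t ≡ 2·6 = 12 ≡ 12 (mod 13).
    Then x = 0 + 7·12 = 84, valid modulo lcm(7, 13) = 91: x ≡ 84 (mod 91).
  Combine with x ≡ 4 (mod 8); new modulus lcm = 728.
    Write x = 84 + 91·t and substitute into x ≡ 4 (mod 8): 91·t ≡ 4 − 84 = -80 (mod 8).
    Reduce coefficients mod 8: 3·t ≡ 0 (mod 8).
    The inverse of 3 mod 8 is 3 (since 3·3 = 9 = 1·8 + 1), so t ≡ 3·0 = 0 ≡ 0 (mod 8).
    Then x = 84 + 91·0 = 84, valid modulo lcm(91, 8) = 728: x ≡ 84 (mod 728).
  Combine with x ≡ 11 (mod 19); new modulus lcm = 13832.
    Write x = 84 + 728·t and substitute into x ≡ 11 (mod 19): 728·t ≡ 11 − 84 = -73 (mod 19).
    Reduce coefficients mod 19: 6·t ≡ 3 (mod 19).
    The inverse of 6 mod 19 is 16 (since 6·16 = 96 = 5·19 + 1), so t ≡ 16·3 = 48 ≡ 10 (mod 19).
    Then x = 84 + 728·10 = 7364, valid modulo lcm(728, 19) = 13832: x ≡ 7364 (mod 13832).
  Combine with x ≡ 6 (mod 9); new modulus lcm = 124488.
    Write x = 7364 + 13832·t and substitute into x ≡ 6 (mod 9): 13832·t ≡ 6 − 7364 = -7358 (mod 9).
    Reduce coefficients mod 9: 8·t ≡ 4 (mod 9).
    The inverse of 8 mod 9 is 8 (since 8·8 = 64 = 7·9 + 1), so t ≡ 8·4 = 32 ≡ 5 (mod 9).
    Then x = 7364 + 13832·5 = 76524, valid modulo lcm(13832, 9) = 124488: x ≡ 76524 (mod 124488).
Verify against each original: 76524 mod 7 = 0, 76524 mod 13 = 6, 76524 mod 8 = 4, 76524 mod 19 = 11, 76524 mod 9 = 6.

x ≡ 76524 (mod 124488).


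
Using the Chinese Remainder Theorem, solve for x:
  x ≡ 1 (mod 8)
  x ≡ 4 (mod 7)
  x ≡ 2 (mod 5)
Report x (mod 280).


Moduli 8, 7, 5 are pairwise coprime; by CRT there is a unique solution modulo M = 8 · 7 · 5 = 280.
Solve pairwise, accumulating the modulus:
  Start with x ≡ 1 (mod 8).
  Combine with x ≡ 4 (mod 7): since gcd(8, 7) = 1, we get a unique residue mod 56.
    Write x = 1 + 8·t and substitute into x ≡ 4 (mod 7): 8·t ≡ 4 − 1 = 3 (mod 7).
    Reduce coefficients mod 7: 1·t ≡ 3 (mod 7).
    So t ≡ 3 (mod 7).
    Then x = 1 + 8·3 = 25, valid modulo lcm(8, 7) = 56: x ≡ 25 (mod 56).
  Combine with x ≡ 2 (mod 5): since gcd(56, 5) = 1, we get a unique residue mod 280.
    Write x = 25 + 56·t and substitute into x ≡ 2 (mod 5): 56·t ≡ 2 − 25 = -23 (mod 5).
    Reduce coefficients mod 5: 1·t ≡ 2 (mod 5).
    So t ≡ 2 (mod 5).
    Then x = 25 + 56·2 = 137, valid modulo lcm(56, 5) = 280: x ≡ 137 (mod 280).
Verify: 137 mod 8 = 1 ✓, 137 mod 7 = 4 ✓, 137 mod 5 = 2 ✓.

x ≡ 137 (mod 280).


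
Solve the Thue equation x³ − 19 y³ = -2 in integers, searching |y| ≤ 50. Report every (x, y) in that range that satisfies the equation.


The equation is x³ - 19y³ = -2. For fixed y, x³ = 19·y³ − 2, so a solution requires the RHS to be a perfect cube.
Strategy: iterate y from -50 to 50, compute RHS = 19·y³ − 2, and check whether it is a (positive or negative) perfect cube.
Check small values of y:
  y = 0: RHS = -2 is not a perfect cube.
  y = 1: RHS = 17 is not a perfect cube.
  y = -1: RHS = -21 is not a perfect cube.
  y = 2: RHS = 150 is not a perfect cube.
  y = -2: RHS = -154 is not a perfect cube.
  y = 3: RHS = 511 is not a perfect cube.
  y = -3: RHS = -515 is not a perfect cube.
Continuing the search up to |y| = 50 finds no solutions either.
No (x, y) in the scanned range satisfies the equation.

No integer solutions with |y| ≤ 50.


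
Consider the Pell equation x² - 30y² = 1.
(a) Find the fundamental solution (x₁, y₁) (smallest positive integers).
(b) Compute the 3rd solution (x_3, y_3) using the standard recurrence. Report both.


Step 1: Find the fundamental solution (x₁, y₁) of x² - 30y² = 1.
  Expand √30 as a continued fraction. a₀ = ⌊√30⌋ = 5; iterate m_{k+1} = d_k·a_k − m_k, d_{k+1} = (30 − m_{k+1}²)/d_k, a_{k+1} = ⌊(a₀ + m_{k+1})/d_{k+1}⌋ (starting m₀ = 0, d₀ = 1), with convergents p_k = a_k·p_{k-1} + p_{k-2}, q_k = a_k·q_{k-1} + q_{k-2} (p₋₁ = 1, q₋₁ = 0):
  k = 0: a₀ = 5; p₀/q₀ = 5/1; p₀² − 30·q₀² = 25 − 30 = -5.
  k = 1: m = 5, d = 5, a = ⌊(5 + 5)/5⌋ = 2; p/q = (2·5 + 1)/(2·1 + 0) = 11/2; p² − 30·q² = 121 − 120 = 1.
  The first convergent with p² − 30·q² = 1 gives the fundamental solution (x₁, y₁) = (11, 2).
Step 2: Apply the recurrence (x_{n+1}, y_{n+1}) = (x₁x_n + 30y₁y_n, x₁y_n + y₁x_n) repeatedly.
  From (x_1, y_1) = (11, 2): x_2 = 11·11 + 30·2·2 = 241; y_2 = 11·2 + 2·11 = 44.
  From (x_2, y_2) = (241, 44): x_3 = 11·241 + 30·2·44 = 5291; y_3 = 11·44 + 2·241 = 966.
Step 3: Verify x_3² - 30·y_3² = 27994681 - 27994680 = 1 (should be 1). ✓

(x_1, y_1) = (11, 2); (x_3, y_3) = (5291, 966).


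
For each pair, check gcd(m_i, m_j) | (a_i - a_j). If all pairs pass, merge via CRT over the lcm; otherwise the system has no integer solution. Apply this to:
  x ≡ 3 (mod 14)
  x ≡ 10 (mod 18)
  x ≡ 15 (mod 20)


Moduli 14, 18, 20 are not pairwise coprime, so CRT works modulo lcm(m_i) when all pairwise compatibility conditions hold.
Pairwise compatibility: gcd(m_i, m_j) must divide a_i - a_j for every pair.
Merge one congruence at a time:
  Start: x ≡ 3 (mod 14).
  Combine with x ≡ 10 (mod 18): gcd(14, 18) = 2, and 10 - 3 = 7 is NOT divisible by 2.
    ⇒ system is inconsistent (no integer solution).

No solution (the system is inconsistent).


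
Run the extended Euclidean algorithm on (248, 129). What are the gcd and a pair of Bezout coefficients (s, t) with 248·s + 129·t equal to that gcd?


Euclidean algorithm on (248, 129) — divide until remainder is 0:
  248 = 1 · 129 + 119
  129 = 1 · 119 + 10
  119 = 11 · 10 + 9
  10 = 1 · 9 + 1
  9 = 9 · 1 + 0
gcd(248, 129) = 1.
Track Bezout coefficients alongside the remainders: start with r₀ = 248 = a·1 + b·0 (s = 1, t = 0) and r₁ = 129 = a·0 + b·1 (s = 0, t = 1); each new remainder r_{k+1} = r_{k-1} − q_k·r_k inherits s_{k+1} = s_{k-1} − q_k·s_k, t_{k+1} = t_{k-1} − q_k·t_k, so r_k = a·s_k + b·t_k at every step:
  q = 1: r = 119, s = 1 − 1·0 = 1, t = 0 − 1·1 = -1  (check: 248·1 + 129·(-1) = 119)
  q = 1: r = 10, s = 0 − 1·1 = -1, t = 1 − 1·(-1) = 2  (check: 248·(-1) + 129·2 = 10)
  q = 11: r = 9, s = 1 − 11·(-1) = 12, t = -1 − 11·2 = -23  (check: 248·12 + 129·(-23) = 9)
  q = 1: r = 1, s = -1 − 1·12 = -13, t = 2 − 1·(-23) = 25  (check: 248·(-13) + 129·25 = 1)
The row with r = 1 (the gcd) gives the Bezout coefficients s = -13, t = 25.
Result: 248 · (-13) + 129 · (25) = 1.

gcd(248, 129) = 1; s = -13, t = 25 (check: 248·(-13) + 129·25 = 1).


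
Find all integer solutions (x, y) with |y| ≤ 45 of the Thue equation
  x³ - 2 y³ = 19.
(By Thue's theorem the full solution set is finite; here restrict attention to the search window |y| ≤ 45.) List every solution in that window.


The equation is x³ - 2y³ = 19. For fixed y, x³ = 2·y³ + 19, so a solution requires the RHS to be a perfect cube.
Strategy: iterate y from -45 to 45, compute RHS = 2·y³ + 19, and check whether it is a (positive or negative) perfect cube.
Check small values of y:
  y = 0: RHS = 19 is not a perfect cube.
  y = 1: RHS = 21 is not a perfect cube.
  y = -1: RHS = 17 is not a perfect cube.
  y = 2: RHS = 35 is not a perfect cube.
  y = -2: RHS = 3 is not a perfect cube.
  y = 3: RHS = 73 is not a perfect cube.
  y = -3: RHS = -35 is not a perfect cube.
Continuing the search up to |y| = 45 finds no solutions either.
No (x, y) in the scanned range satisfies the equation.

No integer solutions with |y| ≤ 45.


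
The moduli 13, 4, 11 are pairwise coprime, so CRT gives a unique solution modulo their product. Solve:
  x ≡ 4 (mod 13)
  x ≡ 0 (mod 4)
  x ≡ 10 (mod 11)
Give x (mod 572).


Moduli 13, 4, 11 are pairwise coprime; by CRT there is a unique solution modulo M = 13 · 4 · 11 = 572.
Solve pairwise, accumulating the modulus:
  Start with x ≡ 4 (mod 13).
  Combine with x ≡ 0 (mod 4): since gcd(13, 4) = 1, we get a unique residue mod 52.
    Write x = 4 + 13·t and substitute into x ≡ 0 (mod 4): 13·t ≡ 0 − 4 = -4 (mod 4).
    Reduce coefficients mod 4: 1·t ≡ 0 (mod 4).
    So t ≡ 0 (mod 4).
    Then x = 4 + 13·0 = 4, valid modulo lcm(13, 4) = 52: x ≡ 4 (mod 52).
  Combine with x ≡ 10 (mod 11): since gcd(52, 11) = 1, we get a unique residue mod 572.
    Write x = 4 + 52·t and substitute into x ≡ 10 (mod 11): 52·t ≡ 10 − 4 = 6 (mod 11).
    Reduce coefficients mod 11: 8·t ≡ 6 (mod 11).
    The inverse of 8 mod 11 is 7 (since 8·7 = 56 = 5·11 + 1), so t ≡ 7·6 = 42 ≡ 9 (mod 11).
    Then x = 4 + 52·9 = 472, valid modulo lcm(52, 11) = 572: x ≡ 472 (mod 572).
Verify: 472 mod 13 = 4 ✓, 472 mod 4 = 0 ✓, 472 mod 11 = 10 ✓.

x ≡ 472 (mod 572).


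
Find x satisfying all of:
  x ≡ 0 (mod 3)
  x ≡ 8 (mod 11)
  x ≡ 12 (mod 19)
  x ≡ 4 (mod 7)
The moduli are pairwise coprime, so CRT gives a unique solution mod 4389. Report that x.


Product of moduli M = 3 · 11 · 19 · 7 = 4389.
Merge one congruence at a time:
  Start: x ≡ 0 (mod 3).
  Combine with x ≡ 8 (mod 11); new modulus lcm = 33.
    Write x = 0 + 3·t and substitute into x ≡ 8 (mod 11): 3·t ≡ 8 − 0 = 8 (mod 11).
    The inverse of 3 mod 11 is 4 (since 3·4 = 12 = 1·11 + 1), so t ≡ 4·8 = 32 ≡ 10 (mod 11).
    Then x = 0 + 3·10 = 30, valid modulo lcm(3, 11) = 33: x ≡ 30 (mod 33).
  Combine with x ≡ 12 (mod 19); new modulus lcm = 627.
    Write x = 30 + 33·t and substitute into x ≡ 12 (mod 19): 33·t ≡ 12 − 30 = -18 (mod 19).
    Reduce coefficients mod 19: 14·t ≡ 1 (mod 19).
    The inverse of 14 mod 19 is 15 (since 14·15 = 210 = 11·19 + 1), so t ≡ 15·1 = 15 ≡ 15 (mod 19).
    Then x = 30 + 33·15 = 525, valid modulo lcm(33, 19) = 627: x ≡ 525 (mod 627).
  Combine with x ≡ 4 (mod 7); new modulus lcm = 4389.
    Write x = 525 + 627·t and substitute into x ≡ 4 (mod 7): 627·t ≡ 4 − 525 = -521 (mod 7).
    Reduce coefficients mod 7: 4·t ≡ 4 (mod 7).
    The inverse of 4 mod 7 is 2 (since 4·2 = 8 = 1·7 + 1), so t ≡ 2·4 = 8 ≡ 1 (mod 7).
    Then x = 525 + 627·1 = 1152, valid modulo lcm(627, 7) = 4389: x ≡ 1152 (mod 4389).
Verify against each original: 1152 mod 3 = 0, 1152 mod 11 = 8, 1152 mod 19 = 12, 1152 mod 7 = 4.

x ≡ 1152 (mod 4389).


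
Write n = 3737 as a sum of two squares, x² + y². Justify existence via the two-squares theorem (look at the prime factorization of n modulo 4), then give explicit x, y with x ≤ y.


Step 1: Factor n = 3737 = 37 · 101.
Step 2: Check the mod-4 condition on each prime factor: 37 ≡ 1 (mod 4), exponent 1; 101 ≡ 1 (mod 4), exponent 1.
All primes ≡ 3 (mod 4) appear to even exponent (or don't appear), so by the two-squares theorem n IS expressible as a sum of two squares.
Step 3: Build a representation. Here n = 37 · 101 is a product of primes ≡ 1 (mod 4). Each prime p ≡ 1 (mod 4) is itself a sum of two squares; find a² by testing p − a² for a perfect square:
  37: 37 − 1² = 36 = 6² ⇒ 37 = 1² + 6².
  101: 101 − 1² = 100 = 10² ⇒ 101 = 1² + 10².
  Combine using the Brahmagupta–Fibonacci identity (a² + b²)(c² + d²) = (ac − bd)² + (ad + bc)² = (ac + bd)² + (ad − bc)²:
  37 · 101 = 3737: from (1² + 6²)(1² + 10²), take (1·1 − 6·10, 1·10 + 6·1) = (1 − 60, 10 + 6) = (-59, 16); dropping signs (only squares matter) gives (59, 16); check 59² + 16² = 3481 + 256 = 3737 ✓.
Step 4: Order so x ≤ y and verify: 16² + 59² = 256 + 3481 = 3737 = n. ✓

n = 3737 = 16² + 59² (one valid representation with x ≤ y).


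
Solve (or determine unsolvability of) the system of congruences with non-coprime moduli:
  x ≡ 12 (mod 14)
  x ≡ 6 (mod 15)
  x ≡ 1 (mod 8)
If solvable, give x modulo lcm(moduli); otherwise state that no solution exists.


Moduli 14, 15, 8 are not pairwise coprime, so CRT works modulo lcm(m_i) when all pairwise compatibility conditions hold.
Pairwise compatibility: gcd(m_i, m_j) must divide a_i - a_j for every pair.
Merge one congruence at a time:
  Start: x ≡ 12 (mod 14).
  Combine with x ≡ 6 (mod 15): gcd(14, 15) = 1; 6 - 12 = -6, which IS divisible by 1, so compatible.
    Write x = 12 + 14·t and substitute into x ≡ 6 (mod 15): 14·t ≡ 6 − 12 = -6 (mod 15).
    Reduce coefficients mod 15: 14·t ≡ 9 (mod 15).
    The inverse of 14 mod 15 is 14 (since 14·14 = 196 = 13·15 + 1), so t ≡ 14·9 = 126 ≡ 6 (mod 15).
    Then x = 12 + 14·6 = 96, valid modulo lcm(14, 15) = 210: x ≡ 96 (mod 210).
  Combine with x ≡ 1 (mod 8): gcd(210, 8) = 2, and 1 - 96 = -95 is NOT divisible by 2.
    ⇒ system is inconsistent (no integer solution).

No solution (the system is inconsistent).


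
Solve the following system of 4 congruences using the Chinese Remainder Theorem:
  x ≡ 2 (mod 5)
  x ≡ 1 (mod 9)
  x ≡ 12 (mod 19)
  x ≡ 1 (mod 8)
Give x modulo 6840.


Product of moduli M = 5 · 9 · 19 · 8 = 6840.
Merge one congruence at a time:
  Start: x ≡ 2 (mod 5).
  Combine with x ≡ 1 (mod 9); new modulus lcm = 45.
    Write x = 2 + 5·t and substitute into x ≡ 1 (mod 9): 5·t ≡ 1 − 2 = -1 (mod 9).
    Reduce coefficients mod 9: 5·t ≡ 8 (mod 9).
    The inverse of 5 mod 9 is 2 (since 5·2 = 10 = 1·9 + 1), so t ≡ 2·8 = 16 ≡ 7 (mod 9).
    Then x = 2 + 5·7 = 37, valid modulo lcm(5, 9) = 45: x ≡ 37 (mod 45).
  Combine with x ≡ 12 (mod 19); new modulus lcm = 855.
    Write x = 37 + 45·t and substitute into x ≡ 12 (mod 19): 45·t ≡ 12 − 37 = -25 (mod 19).
    Reduce coefficients mod 19: 7·t ≡ 13 (mod 19).
    The inverse of 7 mod 19 is 11 (since 7·11 = 77 = 4·19 + 1), so t ≡ 11·13 = 143 ≡ 10 (mod 19).
    Then x = 37 + 45·10 = 487, valid modulo lcm(45, 19) = 855: x ≡ 487 (mod 855).
  Combine with x ≡ 1 (mod 8); new modulus lcm = 6840.
    Write x = 487 + 855·t and substitute into x ≡ 1 (mod 8): 855·t ≡ 1 − 487 = -486 (mod 8).
    Reduce coefficients mod 8: 7·t ≡ 2 (mod 8).
    The inverse of 7 mod 8 is 7 (since 7·7 = 49 = 6·8 + 1), so t ≡ 7·2 = 14 ≡ 6 (mod 8).
    Then x = 487 + 855·6 = 5617, valid modulo lcm(855, 8) = 6840: x ≡ 5617 (mod 6840).
Verify against each original: 5617 mod 5 = 2, 5617 mod 9 = 1, 5617 mod 19 = 12, 5617 mod 8 = 1.

x ≡ 5617 (mod 6840).


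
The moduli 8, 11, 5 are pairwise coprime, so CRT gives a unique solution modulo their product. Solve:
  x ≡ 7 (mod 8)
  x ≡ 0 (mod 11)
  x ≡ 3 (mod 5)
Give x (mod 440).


Moduli 8, 11, 5 are pairwise coprime; by CRT there is a unique solution modulo M = 8 · 11 · 5 = 440.
Solve pairwise, accumulating the modulus:
  Start with x ≡ 7 (mod 8).
  Combine with x ≡ 0 (mod 11): since gcd(8, 11) = 1, we get a unique residue mod 88.
    Write x = 7 + 8·t and substitute into x ≡ 0 (mod 11): 8·t ≡ 0 − 7 = -7 (mod 11).
    Reduce coefficients mod 11: 8·t ≡ 4 (mod 11).
    The inverse of 8 mod 11 is 7 (since 8·7 = 56 = 5·11 + 1), so t ≡ 7·4 = 28 ≡ 6 (mod 11).
    Then x = 7 + 8·6 = 55, valid modulo lcm(8, 11) = 88: x ≡ 55 (mod 88).
  Combine with x ≡ 3 (mod 5): since gcd(88, 5) = 1, we get a unique residue mod 440.
    Write x = 55 + 88·t and substitute into x ≡ 3 (mod 5): 88·t ≡ 3 − 55 = -52 (mod 5).
    Reduce coefficients mod 5: 3·t ≡ 3 (mod 5).
    The inverse of 3 mod 5 is 2 (since 3·2 = 6 = 1·5 + 1), so t ≡ 2·3 = 6 ≡ 1 (mod 5).
    Then x = 55 + 88·1 = 143, valid modulo lcm(88, 5) = 440: x ≡ 143 (mod 440).
Verify: 143 mod 8 = 7 ✓, 143 mod 11 = 0 ✓, 143 mod 5 = 3 ✓.

x ≡ 143 (mod 440).


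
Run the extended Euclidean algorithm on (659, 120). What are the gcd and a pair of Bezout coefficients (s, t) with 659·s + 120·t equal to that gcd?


Euclidean algorithm on (659, 120) — divide until remainder is 0:
  659 = 5 · 120 + 59
  120 = 2 · 59 + 2
  59 = 29 · 2 + 1
  2 = 2 · 1 + 0
gcd(659, 120) = 1.
Track Bezout coefficients alongside the remainders: start with r₀ = 659 = a·1 + b·0 (s = 1, t = 0) and r₁ = 120 = a·0 + b·1 (s = 0, t = 1); each new remainder r_{k+1} = r_{k-1} − q_k·r_k inherits s_{k+1} = s_{k-1} − q_k·s_k, t_{k+1} = t_{k-1} − q_k·t_k, so r_k = a·s_k + b·t_k at every step:
  q = 5: r = 59, s = 1 − 5·0 = 1, t = 0 − 5·1 = -5  (check: 659·1 + 120·(-5) = 59)
  q = 2: r = 2, s = 0 − 2·1 = -2, t = 1 − 2·(-5) = 11  (check: 659·(-2) + 120·11 = 2)
  q = 29: r = 1, s = 1 − 29·(-2) = 59, t = -5 − 29·11 = -324  (check: 659·59 + 120·(-324) = 1)
The row with r = 1 (the gcd) gives the Bezout coefficients s = 59, t = -324.
Result: 659 · (59) + 120 · (-324) = 1.

gcd(659, 120) = 1; s = 59, t = -324 (check: 659·59 + 120·(-324) = 1).


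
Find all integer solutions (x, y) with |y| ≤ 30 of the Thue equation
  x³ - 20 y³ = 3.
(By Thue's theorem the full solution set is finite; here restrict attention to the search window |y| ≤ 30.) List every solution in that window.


The equation is x³ - 20y³ = 3. For fixed y, x³ = 20·y³ + 3, so a solution requires the RHS to be a perfect cube.
Strategy: iterate y from -30 to 30, compute RHS = 20·y³ + 3, and check whether it is a (positive or negative) perfect cube.
Check small values of y:
  y = 0: RHS = 3 is not a perfect cube.
  y = 1: RHS = 23 is not a perfect cube.
  y = -1: RHS = -17 is not a perfect cube.
  y = 2: RHS = 163 is not a perfect cube.
  y = -2: RHS = -157 is not a perfect cube.
  y = 3: RHS = 543 is not a perfect cube.
  y = -3: RHS = -537 is not a perfect cube.
Continuing the search up to |y| = 30 finds no solutions either.
No (x, y) in the scanned range satisfies the equation.

No integer solutions with |y| ≤ 30.


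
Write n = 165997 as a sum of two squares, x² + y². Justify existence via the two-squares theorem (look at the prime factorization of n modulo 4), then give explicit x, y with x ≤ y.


Step 1: Factor n = 165997 = 13 · 113^2.
Step 2: Check the mod-4 condition on each prime factor: 13 ≡ 1 (mod 4), exponent 1; 113 ≡ 1 (mod 4), exponent 2.
All primes ≡ 3 (mod 4) appear to even exponent (or don't appear), so by the two-squares theorem n IS expressible as a sum of two squares.
Step 3: Build a representation. Here n = 13 · 113 · 113 is a product of primes ≡ 1 (mod 4). Each prime p ≡ 1 (mod 4) is itself a sum of two squares; find a² by testing p − a² for a perfect square:
  13: 13 − 1² = 12, 13 − 2² = 9 = 3² ⇒ 13 = 2² + 3².
  113: 113 − 1² = 112, 113 − 2² = 109, 113 − 3² = 104, 113 − 4² = 97, 113 − 5² = 88, 113 − 6² = 77, 113 − 7² = 64 = 8² ⇒ 113 = 7² + 8².
  Combine using the Brahmagupta–Fibonacci identity (a² + b²)(c² + d²) = (ac − bd)² + (ad + bc)² = (ac + bd)² + (ad − bc)²:
  13 · 113 = 1469: from (2² + 3²)(7² + 8²), take (2·7 − 3·8, 2·8 + 3·7) = (14 − 24, 16 + 21) = (-10, 37); dropping signs (only squares matter) gives (10, 37); check 10² + 37² = 100 + 1369 = 1469 ✓.
  1469 · 113 = 165997: from (10² + 37²)(7² + 8²), take (10·7 − 37·8, 10·8 + 37·7) = (70 − 296, 80 + 259) = (-226, 339); dropping signs (only squares matter) gives (226, 339); check 226² + 339² = 51076 + 114921 = 165997 ✓.
Step 4: Order so x ≤ y and verify: 226² + 339² = 51076 + 114921 = 165997 = n. ✓

n = 165997 = 226² + 339² (one valid representation with x ≤ y).


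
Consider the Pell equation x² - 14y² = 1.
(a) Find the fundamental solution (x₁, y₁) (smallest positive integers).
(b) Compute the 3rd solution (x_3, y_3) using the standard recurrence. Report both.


Step 1: Find the fundamental solution (x₁, y₁) of x² - 14y² = 1.
  Expand √14 as a continued fraction. a₀ = ⌊√14⌋ = 3; iterate m_{k+1} = d_k·a_k − m_k, d_{k+1} = (14 − m_{k+1}²)/d_k, a_{k+1} = ⌊(a₀ + m_{k+1})/d_{k+1}⌋ (starting m₀ = 0, d₀ = 1), with convergents p_k = a_k·p_{k-1} + p_{k-2}, q_k = a_k·q_{k-1} + q_{k-2} (p₋₁ = 1, q₋₁ = 0):
  k = 0: a₀ = 3; p₀/q₀ = 3/1; p₀² − 14·q₀² = 9 − 14 = -5.
  k = 1: m = 3, d = 5, a = ⌊(3 + 3)/5⌋ = 1; p/q = (1·3 + 1)/(1·1 + 0) = 4/1; p² − 14·q² = 16 − 14 = 2.
  k = 2: m = 2, d = 2, a = ⌊(3 + 2)/2⌋ = 2; p/q = (2·4 + 3)/(2·1 + 1) = 11/3; p² − 14·q² = 121 − 126 = -5.
  k = 3: m = 2, d = 5, a = ⌊(3 + 2)/5⌋ = 1; p/q = (1·11 + 4)/(1·3 + 1) = 15/4; p² − 14·q² = 225 − 224 = 1.
  The first convergent with p² − 14·q² = 1 gives the fundamental solution (x₁, y₁) = (15, 4).
Step 2: Apply the recurrence (x_{n+1}, y_{n+1}) = (x₁x_n + 14y₁y_n, x₁y_n + y₁x_n) repeatedly.
  From (x_1, y_1) = (15, 4): x_2 = 15·15 + 14·4·4 = 449; y_2 = 15·4 + 4·15 = 120.
  From (x_2, y_2) = (449, 120): x_3 = 15·449 + 14·4·120 = 13455; y_3 = 15·120 + 4·449 = 3596.
Step 3: Verify x_3² - 14·y_3² = 181037025 - 181037024 = 1 (should be 1). ✓

(x_1, y_1) = (15, 4); (x_3, y_3) = (13455, 3596).


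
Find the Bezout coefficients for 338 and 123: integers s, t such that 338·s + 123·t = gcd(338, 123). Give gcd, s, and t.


Euclidean algorithm on (338, 123) — divide until remainder is 0:
  338 = 2 · 123 + 92
  123 = 1 · 92 + 31
  92 = 2 · 31 + 30
  31 = 1 · 30 + 1
  30 = 30 · 1 + 0
gcd(338, 123) = 1.
Track Bezout coefficients alongside the remainders: start with r₀ = 338 = a·1 + b·0 (s = 1, t = 0) and r₁ = 123 = a·0 + b·1 (s = 0, t = 1); each new remainder r_{k+1} = r_{k-1} − q_k·r_k inherits s_{k+1} = s_{k-1} − q_k·s_k, t_{k+1} = t_{k-1} − q_k·t_k, so r_k = a·s_k + b·t_k at every step:
  q = 2: r = 92, s = 1 − 2·0 = 1, t = 0 − 2·1 = -2  (check: 338·1 + 123·(-2) = 92)
  q = 1: r = 31, s = 0 − 1·1 = -1, t = 1 − 1·(-2) = 3  (check: 338·(-1) + 123·3 = 31)
  q = 2: r = 30, s = 1 − 2·(-1) = 3, t = -2 − 2·3 = -8  (check: 338·3 + 123·(-8) = 30)
  q = 1: r = 1, s = -1 − 1·3 = -4, t = 3 − 1·(-8) = 11  (check: 338·(-4) + 123·11 = 1)
The row with r = 1 (the gcd) gives the Bezout coefficients s = -4, t = 11.
Result: 338 · (-4) + 123 · (11) = 1.

gcd(338, 123) = 1; s = -4, t = 11 (check: 338·(-4) + 123·11 = 1).


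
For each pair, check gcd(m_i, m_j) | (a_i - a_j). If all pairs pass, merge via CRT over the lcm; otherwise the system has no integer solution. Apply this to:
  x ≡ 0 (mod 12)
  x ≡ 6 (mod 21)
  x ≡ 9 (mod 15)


Moduli 12, 21, 15 are not pairwise coprime, so CRT works modulo lcm(m_i) when all pairwise compatibility conditions hold.
Pairwise compatibility: gcd(m_i, m_j) must divide a_i - a_j for every pair.
Merge one congruence at a time:
  Start: x ≡ 0 (mod 12).
  Combine with x ≡ 6 (mod 21): gcd(12, 21) = 3; 6 - 0 = 6, which IS divisible by 3, so compatible.
    Write x = 0 + 12·t and substitute into x ≡ 6 (mod 21): 12·t ≡ 6 − 0 = 6 (mod 21).
    Divide the congruence (and modulus) by g = 3: 4·t ≡ 2 (mod 7).
    The inverse of 4 mod 7 is 2 (since 4·2 = 8 = 1·7 + 1), so t ≡ 2·2 = 4 ≡ 4 (mod 7).
    Then x = 0 + 12·4 = 48, valid modulo lcm(12, 21) = 84: x ≡ 48 (mod 84).
  Combine with x ≡ 9 (mod 15): gcd(84, 15) = 3; 9 - 48 = -39, which IS divisible by 3, so compatible.
    Write x = 48 + 84·t and substitute into x ≡ 9 (mod 15): 84·t ≡ 9 − 48 = -39 (mod 15).
    Divide the congruence (and modulus) by g = 3: 28·t ≡ -13 (mod 5).
    Reduce coefficients mod 5: 3·t ≡ 2 (mod 5).
    The inverse of 3 mod 5 is 2 (since 3·2 = 6 = 1·5 + 1), so t ≡ 2·2 = 4 ≡ 4 (mod 5).
    Then x = 48 + 84·4 = 384, valid modulo lcm(84, 15) = 420: x ≡ 384 (mod 420).
Verify: 384 mod 12 = 0, 384 mod 21 = 6, 384 mod 15 = 9.

x ≡ 384 (mod 420).
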